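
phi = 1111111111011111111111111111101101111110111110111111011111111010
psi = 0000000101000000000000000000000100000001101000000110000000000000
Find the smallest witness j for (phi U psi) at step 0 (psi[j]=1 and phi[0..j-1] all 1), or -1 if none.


(phi U psi) at 0: need smallest j with psi[j]=1 and phi[i]=1 for all i in [0,j).
Scan from step 0:
  step 0: phi=1, psi=0 -> continue
  step 1: phi=1, psi=0 -> continue
  step 2: phi=1, psi=0 -> continue
  step 3: phi=1, psi=0 -> continue
  step 7: psi=1 and phi held for [0,7) -> witness found
Witness step = 7

7


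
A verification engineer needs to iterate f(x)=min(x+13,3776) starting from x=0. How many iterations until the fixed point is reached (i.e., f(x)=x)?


Step 1: x=0, cap=3776, increment=13
Step 2: x grows by 13 each step until capped at 3776; fixed point is x=3776
Step 3: iterations = ceil(3776/13) = 291

291


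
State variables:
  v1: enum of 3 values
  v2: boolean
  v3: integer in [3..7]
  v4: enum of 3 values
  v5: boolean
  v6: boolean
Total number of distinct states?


State space = product of domain sizes of all variables.
Domain sizes:
  v1 (enum of 3 values): 3
  v2 (boolean): 2
  v3 (integer in [3..7]): 5
  v4 (enum of 3 values): 3
  v5 (boolean): 2
  v6 (boolean): 2
Product = 3 * 2 * 5 * 3 * 2 * 2 = 360

360


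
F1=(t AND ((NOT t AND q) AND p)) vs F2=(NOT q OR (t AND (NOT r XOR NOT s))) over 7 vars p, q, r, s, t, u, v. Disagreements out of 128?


F1 = (t AND ((NOT t AND q) AND p))
F2 = (NOT q OR (t AND (NOT r XOR NOT s)))
Evaluate both on each of 128 rows (bits = p,q,r,s,t,u,v):
  row 0 [0000000]: F1=0 F2=1 (differ) -> 1
  row 1 [0000001]: F1=0 F2=1 (differ) -> 1
  row 2 [0000010]: F1=0 F2=1 (differ) -> 1
  row 3 [0000011]: F1=0 F2=1 (differ) -> 1
  row 4 [0000100]: F1=0 F2=1 (differ) -> 1
  (every remaining row is evaluated the same way; all 128 results are listed next)
Full result column, 8 rows per line (p,q,r,s fixed per line; t,u,v runs 000..111 left to right):
  rows 0-7 [p,q,r,s=0000]: 11111111  (ones: 8)
  rows 8-15 [p,q,r,s=0001]: 11111111  (ones: 8)
  rows 16-23 [p,q,r,s=0010]: 11111111  (ones: 8)
  rows 24-31 [p,q,r,s=0011]: 11111111  (ones: 8)
  rows 32-39 [p,q,r,s=0100]: 00000000  (ones: 0)
  rows 40-47 [p,q,r,s=0101]: 00001111  (ones: 4)
  rows 48-55 [p,q,r,s=0110]: 00001111  (ones: 4)
  rows 56-63 [p,q,r,s=0111]: 00000000  (ones: 0)
  rows 64-71 [p,q,r,s=1000]: 11111111  (ones: 8)
  rows 72-79 [p,q,r,s=1001]: 11111111  (ones: 8)
  rows 80-87 [p,q,r,s=1010]: 11111111  (ones: 8)
  rows 88-95 [p,q,r,s=1011]: 11111111  (ones: 8)
  rows 96-103 [p,q,r,s=1100]: 00000000  (ones: 0)
  rows 104-111 [p,q,r,s=1101]: 00001111  (ones: 4)
  rows 112-119 [p,q,r,s=1110]: 00001111  (ones: 4)
  rows 120-127 [p,q,r,s=1111]: 00000000  (ones: 0)
Disagreements = 8+8+8+8+0+4+4+0+8+8+8+8+0+4+4+0 = 80

80


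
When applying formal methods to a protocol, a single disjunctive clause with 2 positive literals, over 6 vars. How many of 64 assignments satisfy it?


Step 1: Total=2^6=64
Step 2: Unsat when all 2 false: 2^4=16
Step 3: Sat=64-16=48

48


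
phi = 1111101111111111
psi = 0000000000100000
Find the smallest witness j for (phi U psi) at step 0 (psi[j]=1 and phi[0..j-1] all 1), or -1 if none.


(phi U psi) at 0: need smallest j with psi[j]=1 and phi[i]=1 for all i in [0,j).
Scan from step 0:
  step 0: phi=1, psi=0 -> continue
  step 1: phi=1, psi=0 -> continue
  step 2: phi=1, psi=0 -> continue
  step 3: phi=1, psi=0 -> continue
  step 5: phi=0 -> phi-prefix broken from here
  step 10: psi=1 but phi already failed -> not a witness
  end of trace: no witness -> -1
Witness step = -1

-1


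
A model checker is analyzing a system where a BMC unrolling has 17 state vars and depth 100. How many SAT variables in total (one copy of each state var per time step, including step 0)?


BMC unrolls to depth k, creating one copy of each state var for steps 0..k.
Step count = 100 + 1 = 101 (steps 0 through 100)
Vars per step = 17
Total = 17 * 101 = 1717

1717


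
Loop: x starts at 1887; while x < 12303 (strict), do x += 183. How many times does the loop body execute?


Step 1: x goes from 1887 toward 12303 by 183; the body runs while x<12303, so iterations = ceil((bound-start)/step)
Step 2: Distance=10416
Step 3: ceil(10416/183)=57

57


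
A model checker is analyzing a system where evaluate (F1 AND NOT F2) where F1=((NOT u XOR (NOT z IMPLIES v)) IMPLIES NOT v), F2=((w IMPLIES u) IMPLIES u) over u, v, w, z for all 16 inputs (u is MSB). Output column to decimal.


F1 = ((NOT u XOR (NOT z IMPLIES v)) IMPLIES NOT v)
F2 = ((w IMPLIES u) IMPLIES u)
Counterexample to F1=>F2 is where F1=1 and F2=0.
Evaluate each row (bits = u,v,w,z, MSB first):
  row 0 [0000]: F1=1 F2=0 -> F1&~F2 -> 1
  row 1 [0001]: F1=1 F2=0 -> F1&~F2 -> 1
  row 2 [0010]: F1=1 F2=1 -> F1&~F2 -> 0
  row 3 [0011]: F1=1 F2=1 -> F1&~F2 -> 0
  row 4 [0100]: F1=1 F2=0 -> F1&~F2 -> 1
  row 5 [0101]: F1=1 F2=0 -> F1&~F2 -> 1
  row 6 [0110]: F1=1 F2=1 -> F1&~F2 -> 0
  row 7 [0111]: F1=1 F2=1 -> F1&~F2 -> 0
  row 8 [1000]: F1=1 F2=1 -> F1&~F2 -> 0
  row 9 [1001]: F1=1 F2=1 -> F1&~F2 -> 0
  row 10 [1010]: F1=1 F2=1 -> F1&~F2 -> 0
  row 11 [1011]: F1=1 F2=1 -> F1&~F2 -> 0
  row 12 [1100]: F1=0 F2=1 -> F1&~F2 -> 0
  row 13 [1101]: F1=0 F2=1 -> F1&~F2 -> 0
  row 14 [1110]: F1=0 F2=1 -> F1&~F2 -> 0
  row 15 [1111]: F1=0 F2=1 -> F1&~F2 -> 0
Full result column, 4 rows per line (u,v fixed per line; w,z runs 00..11 left to right):
  rows 0-3 [u,v=00]: 1100  = hex C
  rows 4-7 [u,v=01]: 1100  = hex C
  rows 8-11 [u,v=10]: 0000  = hex 0
  rows 12-15 [u,v=11]: 0000  = hex 0
Counterexample vector (row 0 .. row 15) = 1100110000000000
Output column grouped in 4s = 1100 1100 0000 0000 = 0xCC00
Convert to decimal digit by digit (value = value*16 + digit):
  C -> 12
  12*16 + 12 (C) = 204
  204*16 + 0 = 3264
  3264*16 + 0 = 52224
Decimal = 52224

52224


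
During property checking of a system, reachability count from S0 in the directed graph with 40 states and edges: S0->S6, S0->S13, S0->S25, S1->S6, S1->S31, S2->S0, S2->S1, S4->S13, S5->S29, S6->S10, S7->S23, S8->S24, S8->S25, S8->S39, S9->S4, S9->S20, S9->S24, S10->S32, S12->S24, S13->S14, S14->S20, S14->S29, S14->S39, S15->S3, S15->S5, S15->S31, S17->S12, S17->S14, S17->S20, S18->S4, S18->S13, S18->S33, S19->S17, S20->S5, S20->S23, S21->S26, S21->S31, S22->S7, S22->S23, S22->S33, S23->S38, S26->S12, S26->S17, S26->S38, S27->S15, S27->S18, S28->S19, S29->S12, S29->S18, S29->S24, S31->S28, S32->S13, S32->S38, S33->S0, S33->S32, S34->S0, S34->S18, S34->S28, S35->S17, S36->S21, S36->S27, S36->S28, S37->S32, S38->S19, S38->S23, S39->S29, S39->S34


BFS from S0:
  layer 0: {S0}
  layer 1: {S6, S13, S25}
  layer 2: {S10, S14}
  layer 3: {S20, S29, S32, S39}
  layer 4: {S5, S12, S18, S23, S24, S34, S38}
  layer 5: {S4, S19, S28, S33}
  layer 6: {S17}
Reachable set: {S0, S4, S5, S6, S10, S12, S13, S14, S17, S18, S19, S20, S23, S24, S25, S28, S29, S32, S33, S34, S38, S39}
Count = 22

22


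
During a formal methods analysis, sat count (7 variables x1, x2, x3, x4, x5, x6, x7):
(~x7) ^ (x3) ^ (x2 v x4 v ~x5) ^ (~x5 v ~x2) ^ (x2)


CNF with 5 clauses over 7 vars (128 assignments).
An assignment satisfies CNF iff every clause has >=1 true literal.
Check each row (bits = x1,x2,x3,x4,x5,x6,x7; clause T/F shown):
  row 0 [0000000]: clauses=TFTTF -> 0
  row 1 [0000001]: clauses=FFTTF -> 0
  row 2 [0000010]: clauses=TFTTF -> 0
  row 3 [0000011]: clauses=FFTTF -> 0
  row 4 [0000100]: clauses=TFFTF -> 0
  (every remaining row is evaluated the same way; all 128 results are listed next)
Full result column, 8 rows per line (x1,x2,x3,x4 fixed per line; x5,x6,x7 runs 000..111 left to right):
  rows 0-7 [x1,x2,x3,x4=0000]: 00000000  (ones: 0)
  rows 8-15 [x1,x2,x3,x4=0001]: 00000000  (ones: 0)
  rows 16-23 [x1,x2,x3,x4=0010]: 00000000  (ones: 0)
  rows 24-31 [x1,x2,x3,x4=0011]: 00000000  (ones: 0)
  rows 32-39 [x1,x2,x3,x4=0100]: 00000000  (ones: 0)
  rows 40-47 [x1,x2,x3,x4=0101]: 00000000  (ones: 0)
  rows 48-55 [x1,x2,x3,x4=0110]: 10100000  (ones: 2)
  rows 56-63 [x1,x2,x3,x4=0111]: 10100000  (ones: 2)
  rows 64-71 [x1,x2,x3,x4=1000]: 00000000  (ones: 0)
  rows 72-79 [x1,x2,x3,x4=1001]: 00000000  (ones: 0)
  rows 80-87 [x1,x2,x3,x4=1010]: 00000000  (ones: 0)
  rows 88-95 [x1,x2,x3,x4=1011]: 00000000  (ones: 0)
  rows 96-103 [x1,x2,x3,x4=1100]: 00000000  (ones: 0)
  rows 104-111 [x1,x2,x3,x4=1101]: 00000000  (ones: 0)
  rows 112-119 [x1,x2,x3,x4=1110]: 10100000  (ones: 2)
  rows 120-127 [x1,x2,x3,x4=1111]: 10100000  (ones: 2)
Satisfying assignments = 0+0+0+0+0+0+2+2+0+0+0+0+0+0+2+2 = 8

8


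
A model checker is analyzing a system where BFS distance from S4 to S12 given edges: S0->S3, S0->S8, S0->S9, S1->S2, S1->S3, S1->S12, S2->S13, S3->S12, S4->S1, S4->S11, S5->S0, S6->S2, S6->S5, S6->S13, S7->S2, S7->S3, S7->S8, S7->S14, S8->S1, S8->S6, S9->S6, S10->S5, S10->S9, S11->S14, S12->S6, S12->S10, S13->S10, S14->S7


BFS layer-by-layer from S4:
  dist 0: {S4}
  dist 1: {S1, S11}
  dist 2: {S2, S3, S12, S14}
  -> S12 reached at distance 2
Shortest path length = 2

2


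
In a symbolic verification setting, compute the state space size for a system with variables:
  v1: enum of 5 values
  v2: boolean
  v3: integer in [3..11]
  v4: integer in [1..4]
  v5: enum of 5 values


State space = product of domain sizes of all variables.
Domain sizes:
  v1 (enum of 5 values): 5
  v2 (boolean): 2
  v3 (integer in [3..11]): 9
  v4 (integer in [1..4]): 4
  v5 (enum of 5 values): 5
Product = 5 * 2 * 9 * 4 * 5 = 1800

1800


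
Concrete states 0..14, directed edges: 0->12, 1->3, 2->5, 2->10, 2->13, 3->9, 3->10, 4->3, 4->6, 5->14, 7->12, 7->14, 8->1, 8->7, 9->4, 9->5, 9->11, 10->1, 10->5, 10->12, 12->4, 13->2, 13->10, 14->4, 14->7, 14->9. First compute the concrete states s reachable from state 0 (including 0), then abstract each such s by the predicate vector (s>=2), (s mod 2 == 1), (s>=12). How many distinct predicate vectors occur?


BFS from 0:
Concrete reachable: {0, 1, 3, 4, 5, 6, 7, 9, 10, 11, 12, 14}
Abstract via predicates (s>=2), (s mod 2 == 1), (s>=12):
  (0,0,0) <- {0}
  (0,1,0) <- {1}
  (1,0,0) <- {4, 6, 10}
  (1,0,1) <- {12, 14}
  (1,1,0) <- {3, 5, 7, 9, 11}
Distinct abstract states = 5

5


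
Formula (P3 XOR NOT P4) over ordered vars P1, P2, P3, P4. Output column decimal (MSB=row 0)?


Formula: (P3 XOR NOT P4) over P1, P2, P3, P4 (16 rows)
Evaluate each row (bits = P1,P2,P3,P4, MSB first):
  row 0 [0000]: (0 XOR NOT 0) -> 1
  row 1 [0001]: (0 XOR NOT 1) -> 0
  row 2 [0010]: (1 XOR NOT 0) -> 0
  row 3 [0011]: (1 XOR NOT 1) -> 1
  row 4 [0100]: (0 XOR NOT 0) -> 1
  row 5 [0101]: (0 XOR NOT 1) -> 0
  row 6 [0110]: (1 XOR NOT 0) -> 0
  row 7 [0111]: (1 XOR NOT 1) -> 1
  row 8 [1000]: (0 XOR NOT 0) -> 1
  row 9 [1001]: (0 XOR NOT 1) -> 0
  row 10 [1010]: (1 XOR NOT 0) -> 0
  row 11 [1011]: (1 XOR NOT 1) -> 1
  row 12 [1100]: (0 XOR NOT 0) -> 1
  row 13 [1101]: (0 XOR NOT 1) -> 0
  row 14 [1110]: (1 XOR NOT 0) -> 0
  row 15 [1111]: (1 XOR NOT 1) -> 1
Full result column, 4 rows per line (P1,P2 fixed per line; P3,P4 runs 00..11 left to right):
  rows 0-3 [P1,P2=00]: 1001  = hex 9
  rows 4-7 [P1,P2=01]: 1001  = hex 9
  rows 8-11 [P1,P2=10]: 1001  = hex 9
  rows 12-15 [P1,P2=11]: 1001  = hex 9
Output column (row 0 .. row 15) = 1001100110011001
Output column grouped in 4s = 1001 1001 1001 1001 = 0x9999
Convert to decimal digit by digit (value = value*16 + digit):
  9 -> 9
  9*16 + 9 = 153
  153*16 + 9 = 2457
  2457*16 + 9 = 39321
Decimal = 39321

39321


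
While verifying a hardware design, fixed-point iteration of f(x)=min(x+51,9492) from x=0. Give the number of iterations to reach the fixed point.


Step 1: x=0, cap=9492, increment=51
Step 2: x grows by 51 each step until capped at 9492; fixed point is x=9492
Step 3: iterations = ceil(9492/51) = 187

187


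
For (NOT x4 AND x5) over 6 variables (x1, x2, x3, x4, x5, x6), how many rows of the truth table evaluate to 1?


Formula: (NOT x4 AND x5) over 6 vars (64 rows)
Evaluate each row (x1, x2, x3, x4, x5, x6 as bits, MSB first):
  row 0 [000000]: (NOT 0 AND 0) -> 0
  row 1 [000001]: (NOT 0 AND 0) -> 0
  row 2 [000010]: (NOT 0 AND 1) -> 1
  row 3 [000011]: (NOT 0 AND 1) -> 1
  row 4 [000100]: (NOT 1 AND 0) -> 0
  (every remaining row is evaluated the same way; all 64 results are listed next)
Full result column, 8 rows per line (x1,x2,x3 fixed per line; x4,x5,x6 runs 000..111 left to right):
  rows 0-7 [x1,x2,x3=000]: 00110000  (ones: 2)
  rows 8-15 [x1,x2,x3=001]: 00110000  (ones: 2)
  rows 16-23 [x1,x2,x3=010]: 00110000  (ones: 2)
  rows 24-31 [x1,x2,x3=011]: 00110000  (ones: 2)
  rows 32-39 [x1,x2,x3=100]: 00110000  (ones: 2)
  rows 40-47 [x1,x2,x3=101]: 00110000  (ones: 2)
  rows 48-55 [x1,x2,x3=110]: 00110000  (ones: 2)
  rows 56-63 [x1,x2,x3=111]: 00110000  (ones: 2)
Count of 1-rows = 2+2+2+2+2+2+2+2 = 16

16


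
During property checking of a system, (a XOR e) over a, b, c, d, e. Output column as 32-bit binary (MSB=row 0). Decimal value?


Formula: (a XOR e) over a, b, c, d, e (32 rows)
Evaluate each row (bits = a,b,c,d,e, MSB first):
  row 0 [00000]: (0 XOR 0) -> 0
  row 1 [00001]: (0 XOR 1) -> 1
  row 2 [00010]: (0 XOR 0) -> 0
  row 3 [00011]: (0 XOR 1) -> 1
  row 4 [00100]: (0 XOR 0) -> 0
  row 5 [00101]: (0 XOR 1) -> 1
  row 6 [00110]: (0 XOR 0) -> 0
  row 7 [00111]: (0 XOR 1) -> 1
  row 8 [01000]: (0 XOR 0) -> 0
  row 9 [01001]: (0 XOR 1) -> 1
  row 10 [01010]: (0 XOR 0) -> 0
  row 11 [01011]: (0 XOR 1) -> 1
  row 12 [01100]: (0 XOR 0) -> 0
  row 13 [01101]: (0 XOR 1) -> 1
  row 14 [01110]: (0 XOR 0) -> 0
  row 15 [01111]: (0 XOR 1) -> 1
  row 16 [10000]: (1 XOR 0) -> 1
  row 17 [10001]: (1 XOR 1) -> 0
  row 18 [10010]: (1 XOR 0) -> 1
  row 19 [10011]: (1 XOR 1) -> 0
  row 20 [10100]: (1 XOR 0) -> 1
  row 21 [10101]: (1 XOR 1) -> 0
  row 22 [10110]: (1 XOR 0) -> 1
  row 23 [10111]: (1 XOR 1) -> 0
  row 24 [11000]: (1 XOR 0) -> 1
  row 25 [11001]: (1 XOR 1) -> 0
  row 26 [11010]: (1 XOR 0) -> 1
  row 27 [11011]: (1 XOR 1) -> 0
  row 28 [11100]: (1 XOR 0) -> 1
  row 29 [11101]: (1 XOR 1) -> 0
  row 30 [11110]: (1 XOR 0) -> 1
  row 31 [11111]: (1 XOR 1) -> 0
Full result column, 4 rows per line (a,b,c fixed per line; d,e runs 00..11 left to right):
  rows 0-3 [a,b,c=000]: 0101  = hex 5
  rows 4-7 [a,b,c=001]: 0101  = hex 5
  rows 8-11 [a,b,c=010]: 0101  = hex 5
  rows 12-15 [a,b,c=011]: 0101  = hex 5
  rows 16-19 [a,b,c=100]: 1010  = hex A
  rows 20-23 [a,b,c=101]: 1010  = hex A
  rows 24-27 [a,b,c=110]: 1010  = hex A
  rows 28-31 [a,b,c=111]: 1010  = hex A
Output column (row 0 .. row 31) = 01010101010101011010101010101010
Output column grouped in 4s = 0101 0101 0101 0101 1010 1010 1010 1010 = 0x5555AAAA
Convert to decimal digit by digit (value = value*16 + digit):
  5 -> 5
  5*16 + 5 = 85
  85*16 + 5 = 1365
  1365*16 + 5 = 21845
  21845*16 + 10 (A) = 349530
  349530*16 + 10 (A) = 5592490
  5592490*16 + 10 (A) = 89479850
  89479850*16 + 10 (A) = 1431677610
Decimal = 1431677610

1431677610


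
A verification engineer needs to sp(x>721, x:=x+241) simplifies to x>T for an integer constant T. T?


Formula: sp(P, x:=E) = exists old_x. (x = E[old_x/x]) AND P[old_x/x] (old_x is the value of x before the assignment; eliminate old_x by solving x = E[old_x/x] for old_x)
Step 1: Precondition P: x>721, i.e. old_x > 721
Step 2: Assignment gives x = old_x + 241, so old_x = x - 241
Step 3: Substitute into P: x - 241 > 721
Step 4: Simplify: x > 721+241 = 962

962


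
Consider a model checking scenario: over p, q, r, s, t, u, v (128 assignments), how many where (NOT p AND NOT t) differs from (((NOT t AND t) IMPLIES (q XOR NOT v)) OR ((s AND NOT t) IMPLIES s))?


F1 = (NOT p AND NOT t)
F2 = (((NOT t AND t) IMPLIES (q XOR NOT v)) OR ((s AND NOT t) IMPLIES s))
Evaluate both on each of 128 rows (bits = p,q,r,s,t,u,v):
  row 0 [0000000]: F1=1 F2=1 -> 0
  row 1 [0000001]: F1=1 F2=1 -> 0
  row 2 [0000010]: F1=1 F2=1 -> 0
  row 3 [0000011]: F1=1 F2=1 -> 0
  row 4 [0000100]: F1=0 F2=1 (differ) -> 1
  (every remaining row is evaluated the same way; all 128 results are listed next)
Full result column, 8 rows per line (p,q,r,s fixed per line; t,u,v runs 000..111 left to right):
  rows 0-7 [p,q,r,s=0000]: 00001111  (ones: 4)
  rows 8-15 [p,q,r,s=0001]: 00001111  (ones: 4)
  rows 16-23 [p,q,r,s=0010]: 00001111  (ones: 4)
  rows 24-31 [p,q,r,s=0011]: 00001111  (ones: 4)
  rows 32-39 [p,q,r,s=0100]: 00001111  (ones: 4)
  rows 40-47 [p,q,r,s=0101]: 00001111  (ones: 4)
  rows 48-55 [p,q,r,s=0110]: 00001111  (ones: 4)
  rows 56-63 [p,q,r,s=0111]: 00001111  (ones: 4)
  rows 64-71 [p,q,r,s=1000]: 11111111  (ones: 8)
  rows 72-79 [p,q,r,s=1001]: 11111111  (ones: 8)
  rows 80-87 [p,q,r,s=1010]: 11111111  (ones: 8)
  rows 88-95 [p,q,r,s=1011]: 11111111  (ones: 8)
  rows 96-103 [p,q,r,s=1100]: 11111111  (ones: 8)
  rows 104-111 [p,q,r,s=1101]: 11111111  (ones: 8)
  rows 112-119 [p,q,r,s=1110]: 11111111  (ones: 8)
  rows 120-127 [p,q,r,s=1111]: 11111111  (ones: 8)
Disagreements = 4+4+4+4+4+4+4+4+8+8+8+8+8+8+8+8 = 96

96


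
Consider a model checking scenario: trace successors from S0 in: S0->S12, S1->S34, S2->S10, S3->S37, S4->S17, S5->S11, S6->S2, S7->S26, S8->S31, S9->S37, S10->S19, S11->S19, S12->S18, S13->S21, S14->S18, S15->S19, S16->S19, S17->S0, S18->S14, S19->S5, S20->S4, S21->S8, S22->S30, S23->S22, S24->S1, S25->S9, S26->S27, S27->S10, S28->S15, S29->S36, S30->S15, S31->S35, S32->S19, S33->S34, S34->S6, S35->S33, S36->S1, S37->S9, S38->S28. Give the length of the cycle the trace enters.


Trace from S0 until a state repeats:
  S0 -> S12 -> S18 -> S14 -> S18
S18 first seen at step 2, revisited at step 4.
Cycle length = 4 - 2 = 2

2


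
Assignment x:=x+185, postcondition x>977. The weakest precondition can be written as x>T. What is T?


Formula: wp(x:=E, P) = P[E/x] (substitute E for x in postcondition)
Step 1: Postcondition: x>977
Step 2: Substitute x+185 for x: x+185>977
Step 3: Solve for x: x > 977-185 = 792

792


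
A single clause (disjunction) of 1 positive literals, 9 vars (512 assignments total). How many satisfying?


Step 1: Total=2^9=512
Step 2: Unsat when all 1 false: 2^8=256
Step 3: Sat=512-256=256

256


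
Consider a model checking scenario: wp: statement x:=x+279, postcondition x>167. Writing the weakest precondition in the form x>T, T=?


Formula: wp(x:=E, P) = P[E/x] (substitute E for x in postcondition)
Step 1: Postcondition: x>167
Step 2: Substitute x+279 for x: x+279>167
Step 3: Solve for x: x > 167-279 = -112

-112


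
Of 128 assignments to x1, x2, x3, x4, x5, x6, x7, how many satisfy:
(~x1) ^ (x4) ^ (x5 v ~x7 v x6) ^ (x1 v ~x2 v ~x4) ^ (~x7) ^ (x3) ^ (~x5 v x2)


CNF with 7 clauses over 7 vars (128 assignments).
An assignment satisfies CNF iff every clause has >=1 true literal.
Check each row (bits = x1,x2,x3,x4,x5,x6,x7; clause T/F shown):
  row 0 [0000000]: clauses=TFTTTFT -> 0
  row 1 [0000001]: clauses=TFFTFFT -> 0
  row 2 [0000010]: clauses=TFTTTFT -> 0
  row 3 [0000011]: clauses=TFTTFFT -> 0
  row 4 [0000100]: clauses=TFTTTFF -> 0
  (every remaining row is evaluated the same way; all 128 results are listed next)
Full result column, 8 rows per line (x1,x2,x3,x4 fixed per line; x5,x6,x7 runs 000..111 left to right):
  rows 0-7 [x1,x2,x3,x4=0000]: 00000000  (ones: 0)
  rows 8-15 [x1,x2,x3,x4=0001]: 00000000  (ones: 0)
  rows 16-23 [x1,x2,x3,x4=0010]: 00000000  (ones: 0)
  rows 24-31 [x1,x2,x3,x4=0011]: 10100000  (ones: 2)
  rows 32-39 [x1,x2,x3,x4=0100]: 00000000  (ones: 0)
  rows 40-47 [x1,x2,x3,x4=0101]: 00000000  (ones: 0)
  rows 48-55 [x1,x2,x3,x4=0110]: 00000000  (ones: 0)
  rows 56-63 [x1,x2,x3,x4=0111]: 00000000  (ones: 0)
  rows 64-71 [x1,x2,x3,x4=1000]: 00000000  (ones: 0)
  rows 72-79 [x1,x2,x3,x4=1001]: 00000000  (ones: 0)
  rows 80-87 [x1,x2,x3,x4=1010]: 00000000  (ones: 0)
  rows 88-95 [x1,x2,x3,x4=1011]: 00000000  (ones: 0)
  rows 96-103 [x1,x2,x3,x4=1100]: 00000000  (ones: 0)
  rows 104-111 [x1,x2,x3,x4=1101]: 00000000  (ones: 0)
  rows 112-119 [x1,x2,x3,x4=1110]: 00000000  (ones: 0)
  rows 120-127 [x1,x2,x3,x4=1111]: 00000000  (ones: 0)
Satisfying assignments = 0+0+0+2+0+0+0+0+0+0+0+0+0+0+0+0 = 2

2


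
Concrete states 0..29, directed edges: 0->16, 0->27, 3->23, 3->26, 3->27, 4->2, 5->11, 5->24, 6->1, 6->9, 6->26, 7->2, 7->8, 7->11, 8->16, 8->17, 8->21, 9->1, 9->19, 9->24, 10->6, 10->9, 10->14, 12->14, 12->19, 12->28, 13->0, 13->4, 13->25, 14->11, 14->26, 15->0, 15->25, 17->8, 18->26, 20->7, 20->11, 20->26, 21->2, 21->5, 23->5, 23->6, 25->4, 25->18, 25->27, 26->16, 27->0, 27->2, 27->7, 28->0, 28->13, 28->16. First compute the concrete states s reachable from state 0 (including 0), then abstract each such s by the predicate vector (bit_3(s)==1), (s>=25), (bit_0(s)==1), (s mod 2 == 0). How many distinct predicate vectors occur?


BFS from 0:
Concrete reachable: {0, 2, 5, 7, 8, 11, 16, 17, 21, 24, 27}
Abstract via predicates (bit_3(s)==1), (s>=25), (bit_0(s)==1), (s mod 2 == 0):
  (0,0,0,1) <- {0, 2, 16}
  (0,0,1,0) <- {5, 7, 17, 21}
  (1,0,0,1) <- {8, 24}
  (1,0,1,0) <- {11}
  (1,1,1,0) <- {27}
Distinct abstract states = 5

5


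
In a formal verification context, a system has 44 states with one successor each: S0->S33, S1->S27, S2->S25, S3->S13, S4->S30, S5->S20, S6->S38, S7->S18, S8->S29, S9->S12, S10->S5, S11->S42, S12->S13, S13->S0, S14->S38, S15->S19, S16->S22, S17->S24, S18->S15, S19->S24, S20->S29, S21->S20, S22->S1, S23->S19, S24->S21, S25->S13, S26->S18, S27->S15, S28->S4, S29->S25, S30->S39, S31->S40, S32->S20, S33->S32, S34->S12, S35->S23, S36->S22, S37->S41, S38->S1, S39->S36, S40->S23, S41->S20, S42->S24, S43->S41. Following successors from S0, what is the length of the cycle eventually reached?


Trace from S0 until a state repeats:
  S0 -> S33 -> S32 -> S20 -> S29 -> S25 -> S13 -> S0
S0 first seen at step 0, revisited at step 7.
Cycle length = 7 - 0 = 7

7


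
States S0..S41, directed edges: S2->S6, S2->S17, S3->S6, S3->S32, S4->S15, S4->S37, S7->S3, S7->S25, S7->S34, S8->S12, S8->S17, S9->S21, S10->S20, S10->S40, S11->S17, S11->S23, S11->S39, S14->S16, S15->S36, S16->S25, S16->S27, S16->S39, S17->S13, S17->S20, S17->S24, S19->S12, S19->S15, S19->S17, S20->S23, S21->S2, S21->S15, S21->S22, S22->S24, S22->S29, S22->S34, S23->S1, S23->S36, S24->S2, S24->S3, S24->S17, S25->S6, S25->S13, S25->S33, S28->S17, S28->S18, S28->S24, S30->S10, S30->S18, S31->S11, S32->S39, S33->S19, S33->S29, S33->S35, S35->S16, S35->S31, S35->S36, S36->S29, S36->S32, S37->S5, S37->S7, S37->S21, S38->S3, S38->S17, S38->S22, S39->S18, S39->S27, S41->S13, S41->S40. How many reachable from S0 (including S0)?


BFS from S0:
  layer 0: {S0}
Reachable set: {S0}
Count = 1

1


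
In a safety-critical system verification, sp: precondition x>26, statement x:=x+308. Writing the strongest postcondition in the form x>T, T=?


Formula: sp(P, x:=E) = exists old_x. (x = E[old_x/x]) AND P[old_x/x] (old_x is the value of x before the assignment; eliminate old_x by solving x = E[old_x/x] for old_x)
Step 1: Precondition P: x>26, i.e. old_x > 26
Step 2: Assignment gives x = old_x + 308, so old_x = x - 308
Step 3: Substitute into P: x - 308 > 26
Step 4: Simplify: x > 26+308 = 334

334


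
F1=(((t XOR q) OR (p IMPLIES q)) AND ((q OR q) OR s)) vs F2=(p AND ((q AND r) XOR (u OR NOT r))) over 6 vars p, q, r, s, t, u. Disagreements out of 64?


F1 = (((t XOR q) OR (p IMPLIES q)) AND ((q OR q) OR s))
F2 = (p AND ((q AND r) XOR (u OR NOT r)))
Evaluate both on each of 64 rows (bits = p,q,r,s,t,u):
  row 0 [000000]: F1=0 F2=0 -> 0
  row 1 [000001]: F1=0 F2=0 -> 0
  row 2 [000010]: F1=0 F2=0 -> 0
  row 3 [000011]: F1=0 F2=0 -> 0
  row 4 [000100]: F1=1 F2=0 (differ) -> 1
  (every remaining row is evaluated the same way; all 64 results are listed next)
Full result column, 8 rows per line (p,q,r fixed per line; s,t,u runs 000..111 left to right):
  rows 0-7 [p,q,r=000]: 00001111  (ones: 4)
  rows 8-15 [p,q,r=001]: 00001111  (ones: 4)
  rows 16-23 [p,q,r=010]: 11111111  (ones: 8)
  rows 24-31 [p,q,r=011]: 11111111  (ones: 8)
  rows 32-39 [p,q,r=100]: 11111100  (ones: 6)
  rows 40-47 [p,q,r=101]: 01010110  (ones: 4)
  rows 48-55 [p,q,r=110]: 00000000  (ones: 0)
  rows 56-63 [p,q,r=111]: 01010101  (ones: 4)
Disagreements = 4+4+8+8+6+4+0+4 = 38

38


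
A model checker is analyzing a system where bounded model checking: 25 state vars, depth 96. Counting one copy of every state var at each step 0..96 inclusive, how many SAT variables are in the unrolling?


BMC unrolls to depth k, creating one copy of each state var for steps 0..k.
Step count = 96 + 1 = 97 (steps 0 through 96)
Vars per step = 25
Total = 25 * 97 = 2425

2425


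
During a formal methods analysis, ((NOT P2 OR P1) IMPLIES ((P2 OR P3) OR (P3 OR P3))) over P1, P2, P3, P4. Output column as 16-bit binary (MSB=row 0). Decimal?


Formula: ((NOT P2 OR P1) IMPLIES ((P2 OR P3) OR (P3 OR P3))) over P1, P2, P3, P4 (16 rows)
Evaluate each row (bits = P1,P2,P3,P4, MSB first):
  row 0 [0000]: ((NOT 0 OR 0) IMPLIES ((0 OR 0) OR (0 OR 0))) -> 0
  row 1 [0001]: ((NOT 0 OR 0) IMPLIES ((0 OR 0) OR (0 OR 0))) -> 0
  row 2 [0010]: ((NOT 0 OR 0) IMPLIES ((0 OR 1) OR (1 OR 1))) -> 1
  row 3 [0011]: ((NOT 0 OR 0) IMPLIES ((0 OR 1) OR (1 OR 1))) -> 1
  row 4 [0100]: ((NOT 1 OR 0) IMPLIES ((1 OR 0) OR (0 OR 0))) -> 1
  row 5 [0101]: ((NOT 1 OR 0) IMPLIES ((1 OR 0) OR (0 OR 0))) -> 1
  row 6 [0110]: ((NOT 1 OR 0) IMPLIES ((1 OR 1) OR (1 OR 1))) -> 1
  row 7 [0111]: ((NOT 1 OR 0) IMPLIES ((1 OR 1) OR (1 OR 1))) -> 1
  row 8 [1000]: ((NOT 0 OR 1) IMPLIES ((0 OR 0) OR (0 OR 0))) -> 0
  row 9 [1001]: ((NOT 0 OR 1) IMPLIES ((0 OR 0) OR (0 OR 0))) -> 0
  row 10 [1010]: ((NOT 0 OR 1) IMPLIES ((0 OR 1) OR (1 OR 1))) -> 1
  row 11 [1011]: ((NOT 0 OR 1) IMPLIES ((0 OR 1) OR (1 OR 1))) -> 1
  row 12 [1100]: ((NOT 1 OR 1) IMPLIES ((1 OR 0) OR (0 OR 0))) -> 1
  row 13 [1101]: ((NOT 1 OR 1) IMPLIES ((1 OR 0) OR (0 OR 0))) -> 1
  row 14 [1110]: ((NOT 1 OR 1) IMPLIES ((1 OR 1) OR (1 OR 1))) -> 1
  row 15 [1111]: ((NOT 1 OR 1) IMPLIES ((1 OR 1) OR (1 OR 1))) -> 1
Full result column, 4 rows per line (P1,P2 fixed per line; P3,P4 runs 00..11 left to right):
  rows 0-3 [P1,P2=00]: 0011  = hex 3
  rows 4-7 [P1,P2=01]: 1111  = hex F
  rows 8-11 [P1,P2=10]: 0011  = hex 3
  rows 12-15 [P1,P2=11]: 1111  = hex F
Output column (row 0 .. row 15) = 0011111100111111
Output column grouped in 4s = 0011 1111 0011 1111 = 0x3F3F
Convert to decimal digit by digit (value = value*16 + digit):
  3 -> 3
  3*16 + 15 (F) = 63
  63*16 + 3 = 1011
  1011*16 + 15 (F) = 16191
Decimal = 16191

16191


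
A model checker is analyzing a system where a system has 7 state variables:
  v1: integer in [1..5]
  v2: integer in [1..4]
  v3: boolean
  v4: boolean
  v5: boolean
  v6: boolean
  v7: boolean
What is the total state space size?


State space = product of domain sizes of all variables.
Domain sizes:
  v1 (integer in [1..5]): 5
  v2 (integer in [1..4]): 4
  v3 (boolean): 2
  v4 (boolean): 2
  v5 (boolean): 2
  v6 (boolean): 2
  v7 (boolean): 2
Product = 5 * 4 * 2 * 2 * 2 * 2 * 2 = 640

640


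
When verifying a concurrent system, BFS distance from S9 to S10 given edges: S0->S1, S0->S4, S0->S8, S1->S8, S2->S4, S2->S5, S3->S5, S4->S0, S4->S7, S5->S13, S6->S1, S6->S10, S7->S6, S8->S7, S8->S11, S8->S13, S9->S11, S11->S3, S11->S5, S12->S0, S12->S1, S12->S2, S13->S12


BFS layer-by-layer from S9:
  dist 0: {S9}
  dist 1: {S11}
  dist 2: {S3, S5}
  dist 3: {S13}
  dist 4: {S12}
  dist 5: {S0, S1, S2}
  dist 6: {S4, S8}
  dist 7: {S7}
  dist 8: {S6}
  dist 9: {S10}
  -> S10 reached at distance 9
Shortest path length = 9

9


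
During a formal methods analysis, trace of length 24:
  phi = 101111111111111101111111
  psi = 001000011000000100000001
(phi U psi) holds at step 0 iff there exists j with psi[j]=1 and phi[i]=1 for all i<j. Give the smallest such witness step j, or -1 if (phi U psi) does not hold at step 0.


(phi U psi) at 0: need smallest j with psi[j]=1 and phi[i]=1 for all i in [0,j).
Scan from step 0:
  step 0: phi=1, psi=0 -> continue
  step 1: phi=0 -> phi-prefix broken from here
  step 2: psi=1 but phi already failed -> not a witness
  step 7: psi=1 but phi already failed -> not a witness
  step 8: psi=1 but phi already failed -> not a witness
  step 15: psi=1 but phi already failed -> not a witness
  step 23: psi=1 but phi already failed -> not a witness
  end of trace: no witness -> -1
Witness step = -1

-1


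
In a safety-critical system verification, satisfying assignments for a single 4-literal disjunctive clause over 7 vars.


Step 1: Total=2^7=128
Step 2: Unsat when all 4 false: 2^3=8
Step 3: Sat=128-8=120

120


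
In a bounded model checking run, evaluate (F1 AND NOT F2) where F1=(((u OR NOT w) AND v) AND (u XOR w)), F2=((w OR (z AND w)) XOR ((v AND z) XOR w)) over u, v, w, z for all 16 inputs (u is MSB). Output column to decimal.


F1 = (((u OR NOT w) AND v) AND (u XOR w))
F2 = ((w OR (z AND w)) XOR ((v AND z) XOR w))
Counterexample to F1=>F2 is where F1=1 and F2=0.
Evaluate each row (bits = u,v,w,z, MSB first):
  row 0 [0000]: F1=0 F2=0 -> F1&~F2 -> 0
  row 1 [0001]: F1=0 F2=0 -> F1&~F2 -> 0
  row 2 [0010]: F1=0 F2=0 -> F1&~F2 -> 0
  row 3 [0011]: F1=0 F2=0 -> F1&~F2 -> 0
  row 4 [0100]: F1=0 F2=0 -> F1&~F2 -> 0
  row 5 [0101]: F1=0 F2=1 -> F1&~F2 -> 0
  row 6 [0110]: F1=0 F2=0 -> F1&~F2 -> 0
  row 7 [0111]: F1=0 F2=1 -> F1&~F2 -> 0
  row 8 [1000]: F1=0 F2=0 -> F1&~F2 -> 0
  row 9 [1001]: F1=0 F2=0 -> F1&~F2 -> 0
  row 10 [1010]: F1=0 F2=0 -> F1&~F2 -> 0
  row 11 [1011]: F1=0 F2=0 -> F1&~F2 -> 0
  row 12 [1100]: F1=1 F2=0 -> F1&~F2 -> 1
  row 13 [1101]: F1=1 F2=1 -> F1&~F2 -> 0
  row 14 [1110]: F1=0 F2=0 -> F1&~F2 -> 0
  row 15 [1111]: F1=0 F2=1 -> F1&~F2 -> 0
Full result column, 4 rows per line (u,v fixed per line; w,z runs 00..11 left to right):
  rows 0-3 [u,v=00]: 0000  = hex 0
  rows 4-7 [u,v=01]: 0000  = hex 0
  rows 8-11 [u,v=10]: 0000  = hex 0
  rows 12-15 [u,v=11]: 1000  = hex 8
Counterexample vector (row 0 .. row 15) = 0000000000001000
Output column grouped in 4s = 0000 0000 0000 1000 = 0x0008
Convert to decimal digit by digit (value = value*16 + digit):
  0 -> 0
  0*16 + 0 = 0
  0*16 + 0 = 0
  0*16 + 8 = 8
Decimal = 8

8


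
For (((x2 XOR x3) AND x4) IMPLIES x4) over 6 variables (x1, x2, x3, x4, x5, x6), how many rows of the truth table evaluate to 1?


Formula: (((x2 XOR x3) AND x4) IMPLIES x4) over 6 vars (64 rows)
Evaluate each row (x1, x2, x3, x4, x5, x6 as bits, MSB first):
  row 0 [000000]: (((0 XOR 0) AND 0) IMPLIES 0) -> 1
  row 1 [000001]: (((0 XOR 0) AND 0) IMPLIES 0) -> 1
  row 2 [000010]: (((0 XOR 0) AND 0) IMPLIES 0) -> 1
  row 3 [000011]: (((0 XOR 0) AND 0) IMPLIES 0) -> 1
  row 4 [000100]: (((0 XOR 0) AND 1) IMPLIES 1) -> 1
  (every remaining row is evaluated the same way; all 64 results are listed next)
Full result column, 8 rows per line (x1,x2,x3 fixed per line; x4,x5,x6 runs 000..111 left to right):
  rows 0-7 [x1,x2,x3=000]: 11111111  (ones: 8)
  rows 8-15 [x1,x2,x3=001]: 11111111  (ones: 8)
  rows 16-23 [x1,x2,x3=010]: 11111111  (ones: 8)
  rows 24-31 [x1,x2,x3=011]: 11111111  (ones: 8)
  rows 32-39 [x1,x2,x3=100]: 11111111  (ones: 8)
  rows 40-47 [x1,x2,x3=101]: 11111111  (ones: 8)
  rows 48-55 [x1,x2,x3=110]: 11111111  (ones: 8)
  rows 56-63 [x1,x2,x3=111]: 11111111  (ones: 8)
Count of 1-rows = 8+8+8+8+8+8+8+8 = 64

64


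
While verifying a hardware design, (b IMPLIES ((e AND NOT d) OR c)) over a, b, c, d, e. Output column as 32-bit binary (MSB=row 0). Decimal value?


Formula: (b IMPLIES ((e AND NOT d) OR c)) over a, b, c, d, e (32 rows)
Evaluate each row (bits = a,b,c,d,e, MSB first):
  row 0 [00000]: (0 IMPLIES ((0 AND NOT 0) OR 0)) -> 1
  row 1 [00001]: (0 IMPLIES ((1 AND NOT 0) OR 0)) -> 1
  row 2 [00010]: (0 IMPLIES ((0 AND NOT 1) OR 0)) -> 1
  row 3 [00011]: (0 IMPLIES ((1 AND NOT 1) OR 0)) -> 1
  row 4 [00100]: (0 IMPLIES ((0 AND NOT 0) OR 1)) -> 1
  row 5 [00101]: (0 IMPLIES ((1 AND NOT 0) OR 1)) -> 1
  row 6 [00110]: (0 IMPLIES ((0 AND NOT 1) OR 1)) -> 1
  row 7 [00111]: (0 IMPLIES ((1 AND NOT 1) OR 1)) -> 1
  row 8 [01000]: (1 IMPLIES ((0 AND NOT 0) OR 0)) -> 0
  row 9 [01001]: (1 IMPLIES ((1 AND NOT 0) OR 0)) -> 1
  row 10 [01010]: (1 IMPLIES ((0 AND NOT 1) OR 0)) -> 0
  row 11 [01011]: (1 IMPLIES ((1 AND NOT 1) OR 0)) -> 0
  row 12 [01100]: (1 IMPLIES ((0 AND NOT 0) OR 1)) -> 1
  row 13 [01101]: (1 IMPLIES ((1 AND NOT 0) OR 1)) -> 1
  row 14 [01110]: (1 IMPLIES ((0 AND NOT 1) OR 1)) -> 1
  row 15 [01111]: (1 IMPLIES ((1 AND NOT 1) OR 1)) -> 1
  row 16 [10000]: (0 IMPLIES ((0 AND NOT 0) OR 0)) -> 1
  row 17 [10001]: (0 IMPLIES ((1 AND NOT 0) OR 0)) -> 1
  row 18 [10010]: (0 IMPLIES ((0 AND NOT 1) OR 0)) -> 1
  row 19 [10011]: (0 IMPLIES ((1 AND NOT 1) OR 0)) -> 1
  row 20 [10100]: (0 IMPLIES ((0 AND NOT 0) OR 1)) -> 1
  row 21 [10101]: (0 IMPLIES ((1 AND NOT 0) OR 1)) -> 1
  row 22 [10110]: (0 IMPLIES ((0 AND NOT 1) OR 1)) -> 1
  row 23 [10111]: (0 IMPLIES ((1 AND NOT 1) OR 1)) -> 1
  row 24 [11000]: (1 IMPLIES ((0 AND NOT 0) OR 0)) -> 0
  row 25 [11001]: (1 IMPLIES ((1 AND NOT 0) OR 0)) -> 1
  row 26 [11010]: (1 IMPLIES ((0 AND NOT 1) OR 0)) -> 0
  row 27 [11011]: (1 IMPLIES ((1 AND NOT 1) OR 0)) -> 0
  row 28 [11100]: (1 IMPLIES ((0 AND NOT 0) OR 1)) -> 1
  row 29 [11101]: (1 IMPLIES ((1 AND NOT 0) OR 1)) -> 1
  row 30 [11110]: (1 IMPLIES ((0 AND NOT 1) OR 1)) -> 1
  row 31 [11111]: (1 IMPLIES ((1 AND NOT 1) OR 1)) -> 1
Full result column, 4 rows per line (a,b,c fixed per line; d,e runs 00..11 left to right):
  rows 0-3 [a,b,c=000]: 1111  = hex F
  rows 4-7 [a,b,c=001]: 1111  = hex F
  rows 8-11 [a,b,c=010]: 0100  = hex 4
  rows 12-15 [a,b,c=011]: 1111  = hex F
  rows 16-19 [a,b,c=100]: 1111  = hex F
  rows 20-23 [a,b,c=101]: 1111  = hex F
  rows 24-27 [a,b,c=110]: 0100  = hex 4
  rows 28-31 [a,b,c=111]: 1111  = hex F
Output column (row 0 .. row 31) = 11111111010011111111111101001111
Output column grouped in 4s = 1111 1111 0100 1111 1111 1111 0100 1111 = 0xFF4FFF4F
Convert to decimal digit by digit (value = value*16 + digit):
  F -> 15
  15*16 + 15 (F) = 255
  255*16 + 4 = 4084
  4084*16 + 15 (F) = 65359
  65359*16 + 15 (F) = 1045759
  1045759*16 + 15 (F) = 16732159
  16732159*16 + 4 = 267714548
  267714548*16 + 15 (F) = 4283432783
Decimal = 4283432783

4283432783


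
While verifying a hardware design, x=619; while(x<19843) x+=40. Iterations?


Step 1: x goes from 619 toward 19843 by 40; the body runs while x<19843, so iterations = ceil((bound-start)/step)
Step 2: Distance=19224
Step 3: ceil(19224/40)=481

481


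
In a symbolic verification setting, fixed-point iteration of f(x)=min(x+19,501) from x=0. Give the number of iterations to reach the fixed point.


Step 1: x=0, cap=501, increment=19
Step 2: x grows by 19 each step until capped at 501; fixed point is x=501
Step 3: iterations = ceil(501/19) = 27

27


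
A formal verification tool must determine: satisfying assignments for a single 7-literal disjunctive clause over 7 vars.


Step 1: Total=2^7=128
Step 2: Unsat when all 7 false: 2^0=1
Step 3: Sat=128-1=127

127


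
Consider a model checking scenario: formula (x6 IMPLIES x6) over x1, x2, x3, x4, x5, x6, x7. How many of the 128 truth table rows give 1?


Formula: (x6 IMPLIES x6) over 7 vars (128 rows)
Evaluate each row (x1, x2, x3, x4, x5, x6, x7 as bits, MSB first):
  row 0 [0000000]: (0 IMPLIES 0) -> 1
  row 1 [0000001]: (0 IMPLIES 0) -> 1
  row 2 [0000010]: (1 IMPLIES 1) -> 1
  row 3 [0000011]: (1 IMPLIES 1) -> 1
  row 4 [0000100]: (0 IMPLIES 0) -> 1
  (every remaining row is evaluated the same way; all 128 results are listed next)
Full result column, 8 rows per line (x1,x2,x3,x4 fixed per line; x5,x6,x7 runs 000..111 left to right):
  rows 0-7 [x1,x2,x3,x4=0000]: 11111111  (ones: 8)
  rows 8-15 [x1,x2,x3,x4=0001]: 11111111  (ones: 8)
  rows 16-23 [x1,x2,x3,x4=0010]: 11111111  (ones: 8)
  rows 24-31 [x1,x2,x3,x4=0011]: 11111111  (ones: 8)
  rows 32-39 [x1,x2,x3,x4=0100]: 11111111  (ones: 8)
  rows 40-47 [x1,x2,x3,x4=0101]: 11111111  (ones: 8)
  rows 48-55 [x1,x2,x3,x4=0110]: 11111111  (ones: 8)
  rows 56-63 [x1,x2,x3,x4=0111]: 11111111  (ones: 8)
  rows 64-71 [x1,x2,x3,x4=1000]: 11111111  (ones: 8)
  rows 72-79 [x1,x2,x3,x4=1001]: 11111111  (ones: 8)
  rows 80-87 [x1,x2,x3,x4=1010]: 11111111  (ones: 8)
  rows 88-95 [x1,x2,x3,x4=1011]: 11111111  (ones: 8)
  rows 96-103 [x1,x2,x3,x4=1100]: 11111111  (ones: 8)
  rows 104-111 [x1,x2,x3,x4=1101]: 11111111  (ones: 8)
  rows 112-119 [x1,x2,x3,x4=1110]: 11111111  (ones: 8)
  rows 120-127 [x1,x2,x3,x4=1111]: 11111111  (ones: 8)
Count of 1-rows = 8+8+8+8+8+8+8+8+8+8+8+8+8+8+8+8 = 128

128


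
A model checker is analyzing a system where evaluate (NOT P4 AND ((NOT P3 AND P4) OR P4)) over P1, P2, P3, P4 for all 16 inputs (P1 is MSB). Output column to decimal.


Formula: (NOT P4 AND ((NOT P3 AND P4) OR P4)) over P1, P2, P3, P4 (16 rows)
Evaluate each row (bits = P1,P2,P3,P4, MSB first):
  row 0 [0000]: (NOT 0 AND ((NOT 0 AND 0) OR 0)) -> 0
  row 1 [0001]: (NOT 1 AND ((NOT 0 AND 1) OR 1)) -> 0
  row 2 [0010]: (NOT 0 AND ((NOT 1 AND 0) OR 0)) -> 0
  row 3 [0011]: (NOT 1 AND ((NOT 1 AND 1) OR 1)) -> 0
  row 4 [0100]: (NOT 0 AND ((NOT 0 AND 0) OR 0)) -> 0
  row 5 [0101]: (NOT 1 AND ((NOT 0 AND 1) OR 1)) -> 0
  row 6 [0110]: (NOT 0 AND ((NOT 1 AND 0) OR 0)) -> 0
  row 7 [0111]: (NOT 1 AND ((NOT 1 AND 1) OR 1)) -> 0
  row 8 [1000]: (NOT 0 AND ((NOT 0 AND 0) OR 0)) -> 0
  row 9 [1001]: (NOT 1 AND ((NOT 0 AND 1) OR 1)) -> 0
  row 10 [1010]: (NOT 0 AND ((NOT 1 AND 0) OR 0)) -> 0
  row 11 [1011]: (NOT 1 AND ((NOT 1 AND 1) OR 1)) -> 0
  row 12 [1100]: (NOT 0 AND ((NOT 0 AND 0) OR 0)) -> 0
  row 13 [1101]: (NOT 1 AND ((NOT 0 AND 1) OR 1)) -> 0
  row 14 [1110]: (NOT 0 AND ((NOT 1 AND 0) OR 0)) -> 0
  row 15 [1111]: (NOT 1 AND ((NOT 1 AND 1) OR 1)) -> 0
Full result column, 4 rows per line (P1,P2 fixed per line; P3,P4 runs 00..11 left to right):
  rows 0-3 [P1,P2=00]: 0000  = hex 0
  rows 4-7 [P1,P2=01]: 0000  = hex 0
  rows 8-11 [P1,P2=10]: 0000  = hex 0
  rows 12-15 [P1,P2=11]: 0000  = hex 0
Output column (row 0 .. row 15) = 0000000000000000
Output column grouped in 4s = 0000 0000 0000 0000 = 0x0000
Convert to decimal digit by digit (value = value*16 + digit):
  0 -> 0
  0*16 + 0 = 0
  0*16 + 0 = 0
  0*16 + 0 = 0
Decimal = 0

0


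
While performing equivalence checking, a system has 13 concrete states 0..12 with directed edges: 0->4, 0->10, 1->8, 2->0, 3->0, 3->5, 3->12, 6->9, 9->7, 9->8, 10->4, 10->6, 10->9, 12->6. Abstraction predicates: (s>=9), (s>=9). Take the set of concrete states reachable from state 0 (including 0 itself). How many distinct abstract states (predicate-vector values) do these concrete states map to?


BFS from 0:
Concrete reachable: {0, 4, 6, 7, 8, 9, 10}
Abstract via predicates (s>=9), (s>=9):
  (0,0) <- {0, 4, 6, 7, 8}
  (1,1) <- {9, 10}
Distinct abstract states = 2

2


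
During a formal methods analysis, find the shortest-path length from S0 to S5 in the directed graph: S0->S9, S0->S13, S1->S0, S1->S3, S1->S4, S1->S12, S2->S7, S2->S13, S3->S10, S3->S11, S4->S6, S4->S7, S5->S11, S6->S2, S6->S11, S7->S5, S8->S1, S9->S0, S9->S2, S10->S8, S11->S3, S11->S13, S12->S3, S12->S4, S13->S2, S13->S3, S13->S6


BFS layer-by-layer from S0:
  dist 0: {S0}
  dist 1: {S9, S13}
  dist 2: {S2, S3, S6}
  dist 3: {S7, S10, S11}
  dist 4: {S5, S8}
  -> S5 reached at distance 4
Shortest path length = 4

4


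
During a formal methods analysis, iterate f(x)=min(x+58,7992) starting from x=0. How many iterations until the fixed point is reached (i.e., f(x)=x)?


Step 1: x=0, cap=7992, increment=58
Step 2: x grows by 58 each step until capped at 7992; fixed point is x=7992
Step 3: iterations = ceil(7992/58) = 138

138


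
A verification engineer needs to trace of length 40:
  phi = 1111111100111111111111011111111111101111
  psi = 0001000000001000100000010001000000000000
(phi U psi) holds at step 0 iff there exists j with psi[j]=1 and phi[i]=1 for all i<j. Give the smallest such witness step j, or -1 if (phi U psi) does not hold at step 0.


(phi U psi) at 0: need smallest j with psi[j]=1 and phi[i]=1 for all i in [0,j).
Scan from step 0:
  step 0: phi=1, psi=0 -> continue
  step 1: phi=1, psi=0 -> continue
  step 2: phi=1, psi=0 -> continue
  step 3: psi=1 and phi held for [0,3) -> witness found
Witness step = 3

3


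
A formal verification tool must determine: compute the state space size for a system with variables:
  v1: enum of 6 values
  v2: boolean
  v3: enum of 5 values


State space = product of domain sizes of all variables.
Domain sizes:
  v1 (enum of 6 values): 6
  v2 (boolean): 2
  v3 (enum of 5 values): 5
Product = 6 * 2 * 5 = 60

60
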